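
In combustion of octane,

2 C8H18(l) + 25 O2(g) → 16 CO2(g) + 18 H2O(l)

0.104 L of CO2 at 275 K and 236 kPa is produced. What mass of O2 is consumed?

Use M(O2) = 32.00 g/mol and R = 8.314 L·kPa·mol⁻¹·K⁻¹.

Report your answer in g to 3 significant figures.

0.537 g

n(CO2) = PV/RT = (236 × 0.104) / (8.314 × 275) = 0.01074 mol
n(O2) = (25/16) × 0.01074 = 0.01678 mol
m(O2) = 0.01678 × 32.00 = 0.5370 g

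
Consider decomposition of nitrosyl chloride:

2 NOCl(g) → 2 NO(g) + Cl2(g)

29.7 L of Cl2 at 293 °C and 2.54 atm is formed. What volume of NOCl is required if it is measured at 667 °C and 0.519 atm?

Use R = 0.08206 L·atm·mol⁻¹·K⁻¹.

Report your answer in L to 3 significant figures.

n(Cl2) = PV/RT = (2.54 × 29.7) / (0.08206 × 566.15) = 1.624 mol
n(NOCl) = (2/1) × 1.624 = 3.248 mol
V = nRT/P = 3.248 × 0.08206 × 940.15 / 0.519 = 482.8 L

483 L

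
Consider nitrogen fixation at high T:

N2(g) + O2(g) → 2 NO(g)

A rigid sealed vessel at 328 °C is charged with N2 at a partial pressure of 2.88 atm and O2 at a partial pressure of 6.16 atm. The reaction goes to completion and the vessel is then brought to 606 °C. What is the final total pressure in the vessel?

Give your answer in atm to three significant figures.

13.2 atm

With V and T fixed, P_i ∝ n_i, so the mole ratios apply directly to partial pressures at 328 °C.
P(O2) required for 2.88 atm of N2 = (1/1) × 2.88 = 2.880 atm; available 6.16 atm, so N2 is limiting.
P(O2) remaining = 6.16 − (1/1) × 2.88 = 3.280 atm
P(gaseous products) = (2)/1 × 2.88 = 5.760 atm
P_total at 328 °C = 3.280 + 5.760 = 9.040 atm
Scaling to 606 °C: P = 9.040 × 879.15/601.15 = 13.22 atm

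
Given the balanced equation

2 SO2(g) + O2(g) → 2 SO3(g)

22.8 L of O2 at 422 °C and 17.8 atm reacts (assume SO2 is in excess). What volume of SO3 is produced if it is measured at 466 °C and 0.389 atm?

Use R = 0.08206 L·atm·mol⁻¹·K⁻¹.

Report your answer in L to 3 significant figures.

2220 L

n(O2) = PV/RT = (17.8 × 22.8) / (0.08206 × 695.15) = 7.115 mol
n(SO3) = (2/1) × 7.115 = 14.23 mol
V = nRT/P = 14.23 × 0.08206 × 739.15 / 0.389 = 2219 L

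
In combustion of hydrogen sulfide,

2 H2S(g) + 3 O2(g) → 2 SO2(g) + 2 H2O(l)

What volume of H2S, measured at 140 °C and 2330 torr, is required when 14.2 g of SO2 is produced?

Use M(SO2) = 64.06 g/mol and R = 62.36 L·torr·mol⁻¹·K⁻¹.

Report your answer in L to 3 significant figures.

2.45 L

n(SO2) = 14.20 / 64.06 = 0.2217 mol
n(H2S) = (2/2) × 0.2217 = 0.2217 mol
V = nRT/P = 0.2217 × 62.36 × 413.15 / 2330 = 2.451 L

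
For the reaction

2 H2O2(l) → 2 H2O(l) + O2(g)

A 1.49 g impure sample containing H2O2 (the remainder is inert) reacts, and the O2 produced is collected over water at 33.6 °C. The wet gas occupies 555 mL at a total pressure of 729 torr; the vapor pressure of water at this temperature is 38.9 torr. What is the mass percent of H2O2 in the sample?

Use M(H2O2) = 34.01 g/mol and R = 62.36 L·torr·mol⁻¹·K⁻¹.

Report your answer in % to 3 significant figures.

91.4 %

P(O2) = 729 − 38.9 = 690.1 torr
n(O2) = PV/RT = (690.1 × 0.5550) / (62.36 × 306.75) = 0.02002 mol
n(H2O2) = (2/1) × 0.02002 = 0.04004 mol
m(H2O2) = 0.04004 × 34.01 = 1.362 g
%H2O2 = 1.362 / 1.49 × 100 = 91.41%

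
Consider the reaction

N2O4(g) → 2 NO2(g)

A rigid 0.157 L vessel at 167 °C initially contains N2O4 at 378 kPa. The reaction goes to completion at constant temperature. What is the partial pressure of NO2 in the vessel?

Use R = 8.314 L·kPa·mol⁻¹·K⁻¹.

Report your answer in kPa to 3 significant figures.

756 kPa

n(N2O4)₀ = PV/RT = (378 × 0.157) / (8.314 × 440.15) = 0.01622 mol
n(NO2) = (2/1) × 0.01622 = 0.03244 mol
P(NO2) = nRT/V = 0.03244 × 8.314 × 440.15 / 0.157 = 756.1 kPa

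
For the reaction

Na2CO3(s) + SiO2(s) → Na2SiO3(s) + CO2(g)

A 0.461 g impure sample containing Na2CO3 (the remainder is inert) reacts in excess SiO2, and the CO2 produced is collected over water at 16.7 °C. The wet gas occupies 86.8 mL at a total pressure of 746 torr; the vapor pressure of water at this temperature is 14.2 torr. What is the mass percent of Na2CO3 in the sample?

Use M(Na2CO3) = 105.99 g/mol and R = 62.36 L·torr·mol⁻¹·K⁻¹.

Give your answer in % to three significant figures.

P(CO2) = 746 − 14.2 = 731.8 torr
n(CO2) = PV/RT = (731.8 × 0.08680) / (62.36 × 289.85) = 0.003514 mol
n(Na2CO3) = (1/1) × 0.003514 = 0.003514 mol
m(Na2CO3) = 0.003514 × 105.99 = 0.3724 g
%Na2CO3 = 0.3724 / 0.461 × 100 = 80.78%

80.8 %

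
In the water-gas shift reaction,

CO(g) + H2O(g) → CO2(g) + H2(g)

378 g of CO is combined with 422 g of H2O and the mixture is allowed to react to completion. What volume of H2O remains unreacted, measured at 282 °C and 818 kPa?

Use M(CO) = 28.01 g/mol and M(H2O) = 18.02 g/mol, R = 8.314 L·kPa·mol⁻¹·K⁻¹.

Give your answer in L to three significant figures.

n(CO) = 378 / 28.01 = 13.50 mol
n(H2O) = 422 / 18.02 = 23.42 mol
For 13.50 mol CO, stoichiometry requires (1/1) × 13.50 = 13.50 mol H2O; 23.42 mol is available, so CO is limiting.
n(H2O) consumed = (1/1) × 13.50 = 13.50 mol; remaining = 23.42 − 13.50 = 9.920 mol
V(H2O) = nRT/P = 9.920 × 8.314 × 555.15 / 818 = 55.97 L

56.0 L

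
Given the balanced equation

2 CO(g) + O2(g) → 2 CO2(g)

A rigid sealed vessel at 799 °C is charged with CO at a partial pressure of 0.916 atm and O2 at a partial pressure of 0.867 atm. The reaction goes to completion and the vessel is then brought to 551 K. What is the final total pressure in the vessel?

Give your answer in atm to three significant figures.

At constant V, partial pressures at 799 °C are proportional to moles, so apply stoichiometry directly to pressures.
P(O2) required for 0.916 atm of CO = (1/2) × 0.916 = 0.4580 atm; available 0.867 atm, so CO is limiting.
P(O2) remaining = 0.867 − (1/2) × 0.916 = 0.4090 atm
P(gaseous products) = (2)/2 × 0.916 = 0.9160 atm
P_total at 799 °C = 0.4090 + 0.9160 = 1.325 atm
Scaling to 551 K: P = 1.325 × 551/1072.15 = 0.6809 atm

0.681 atm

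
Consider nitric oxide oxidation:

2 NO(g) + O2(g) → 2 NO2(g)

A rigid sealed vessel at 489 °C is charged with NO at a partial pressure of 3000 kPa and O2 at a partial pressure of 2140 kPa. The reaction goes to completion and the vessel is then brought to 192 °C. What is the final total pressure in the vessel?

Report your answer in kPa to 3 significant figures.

Because the vessel is rigid and T is held at 489 °C, work the stoichiometry in partial pressures (P_i = n_iRT/V).
P(O2) required for 3000 kPa of NO = (1/2) × 3000 = 1500 kPa; available 2140 kPa, so NO is limiting.
P(O2) remaining = 2140 − (1/2) × 3000 = 640.0 kPa
P(gaseous products) = (2)/2 × 3000 = 3000 kPa
P_total at 489 °C = 640.0 + 3000 = 3640 kPa
Scaling to 192 °C: P = 3640 × 465.15/762.15 = 2222 kPa

2220 kPa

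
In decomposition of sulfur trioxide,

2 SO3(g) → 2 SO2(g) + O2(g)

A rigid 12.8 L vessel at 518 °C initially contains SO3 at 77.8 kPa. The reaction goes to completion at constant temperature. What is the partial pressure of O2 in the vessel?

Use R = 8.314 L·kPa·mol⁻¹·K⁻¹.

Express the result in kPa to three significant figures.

38.9 kPa

n(SO3)₀ = PV/RT = (77.8 × 12.8) / (8.314 × 791.15) = 0.1514 mol
n(O2) = (1/2) × 0.1514 = 0.07570 mol
P(O2) = nRT/V = 0.07570 × 8.314 × 791.15 / 12.8 = 38.90 kPa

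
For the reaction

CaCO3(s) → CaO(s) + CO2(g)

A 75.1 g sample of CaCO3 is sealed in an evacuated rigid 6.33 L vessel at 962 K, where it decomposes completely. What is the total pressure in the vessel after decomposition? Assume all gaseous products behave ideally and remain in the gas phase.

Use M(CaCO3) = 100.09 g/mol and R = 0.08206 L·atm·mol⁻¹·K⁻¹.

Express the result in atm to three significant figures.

n(CaCO3) = 75.1 / 100.09 = 0.7503 mol
n(gas produced) = (1/1) × 0.7503 = 0.7503 mol
P = nRT/V = 0.7503 × 0.08206 × 962 / 6.33 = 9.357 atm

9.36 atm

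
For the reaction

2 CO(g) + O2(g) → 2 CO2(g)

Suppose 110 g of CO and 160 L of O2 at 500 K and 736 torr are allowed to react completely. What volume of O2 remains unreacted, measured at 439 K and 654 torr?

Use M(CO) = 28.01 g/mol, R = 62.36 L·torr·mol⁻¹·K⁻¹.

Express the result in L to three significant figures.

n(CO) = 110 / 28.01 = 3.927 mol
n(O2) = PV/RT = (736 × 160) / (62.36 × 500) = 3.777 mol
For 3.927 mol CO, stoichiometry requires (1/2) × 3.927 = 1.964 mol O2; 3.777 mol is available, so CO is limiting.
n(O2) consumed = (1/2) × 3.927 = 1.964 mol; remaining = 3.777 − 1.964 = 1.813 mol
V(O2) = nRT/P = 1.813 × 62.36 × 439 / 654 = 75.89 L

75.9 L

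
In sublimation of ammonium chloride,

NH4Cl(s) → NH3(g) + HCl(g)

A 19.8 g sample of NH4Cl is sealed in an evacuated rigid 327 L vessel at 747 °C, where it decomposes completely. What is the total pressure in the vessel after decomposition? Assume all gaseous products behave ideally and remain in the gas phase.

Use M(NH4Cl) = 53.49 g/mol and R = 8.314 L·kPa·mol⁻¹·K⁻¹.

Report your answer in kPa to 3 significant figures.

n(NH4Cl) = 19.8 / 53.49 = 0.3702 mol
n(gas produced) = (2/1) × 0.3702 = 0.7404 mol
P = nRT/V = 0.7404 × 8.314 × 1020.15 / 327 = 19.20 kPa

19.2 kPa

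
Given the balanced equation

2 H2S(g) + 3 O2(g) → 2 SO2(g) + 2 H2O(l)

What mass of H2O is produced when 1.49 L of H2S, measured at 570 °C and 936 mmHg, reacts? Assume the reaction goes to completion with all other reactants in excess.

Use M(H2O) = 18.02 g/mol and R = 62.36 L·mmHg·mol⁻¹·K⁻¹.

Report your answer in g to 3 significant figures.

0.478 g

n(H2S) = PV/RT = (936 × 1.49) / (62.36 × 843.15) = 0.02652 mol
n(H2O) = (2/2) × 0.02652 = 0.02652 mol
m(H2O) = 0.02652 × 18.02 = 0.4779 g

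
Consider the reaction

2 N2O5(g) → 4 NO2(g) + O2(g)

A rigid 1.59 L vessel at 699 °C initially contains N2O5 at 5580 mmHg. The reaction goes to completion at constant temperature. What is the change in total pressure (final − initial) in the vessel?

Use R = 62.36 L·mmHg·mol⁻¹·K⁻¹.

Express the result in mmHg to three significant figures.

At constant T and V, P ∝ n(gas): 2 mol gas → 5 mol gas.
P_final = (5/2) × 5580 = 13950 mmHg; ΔP = 13950 − 5580 = 8370 mmHg

8370 mmHg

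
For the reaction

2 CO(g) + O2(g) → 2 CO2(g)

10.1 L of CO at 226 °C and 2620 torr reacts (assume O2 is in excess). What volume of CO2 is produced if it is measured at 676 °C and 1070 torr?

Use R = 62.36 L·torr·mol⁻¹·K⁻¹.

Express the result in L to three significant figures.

47.0 L

n(CO) = PV/RT = (2620 × 10.1) / (62.36 × 499.15) = 0.8501 mol
n(CO2) = (2/2) × 0.8501 = 0.8501 mol
V = nRT/P = 0.8501 × 62.36 × 949.15 / 1070 = 47.02 L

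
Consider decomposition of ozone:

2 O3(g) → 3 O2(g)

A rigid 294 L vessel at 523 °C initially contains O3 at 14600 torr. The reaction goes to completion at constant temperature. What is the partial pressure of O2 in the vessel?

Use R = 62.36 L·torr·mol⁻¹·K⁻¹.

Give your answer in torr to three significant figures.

n(O3)₀ = PV/RT = (14600 × 294) / (62.36 × 796.15) = 86.46 mol
n(O2) = (3/2) × 86.46 = 129.7 mol
P(O2) = nRT/V = 129.7 × 62.36 × 796.15 / 294 = 21900 torr

21900 torr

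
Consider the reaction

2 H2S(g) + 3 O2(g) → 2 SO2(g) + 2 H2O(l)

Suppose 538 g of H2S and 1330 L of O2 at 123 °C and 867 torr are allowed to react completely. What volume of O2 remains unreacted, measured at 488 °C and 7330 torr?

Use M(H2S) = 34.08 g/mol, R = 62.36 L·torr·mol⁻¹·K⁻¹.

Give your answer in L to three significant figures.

n(H2S) = 538 / 34.08 = 15.79 mol
n(O2) = PV/RT = (867 × 1330) / (62.36 × 396.15) = 46.68 mol
For 15.79 mol H2S, stoichiometry requires (3/2) × 15.79 = 23.68 mol O2; 46.68 mol is available, so H2S is limiting.
n(O2) consumed = (3/2) × 15.79 = 23.68 mol; remaining = 46.68 − 23.68 = 23.00 mol
V(O2) = nRT/P = 23.00 × 62.36 × 761.15 / 7330 = 148.9 L

149 L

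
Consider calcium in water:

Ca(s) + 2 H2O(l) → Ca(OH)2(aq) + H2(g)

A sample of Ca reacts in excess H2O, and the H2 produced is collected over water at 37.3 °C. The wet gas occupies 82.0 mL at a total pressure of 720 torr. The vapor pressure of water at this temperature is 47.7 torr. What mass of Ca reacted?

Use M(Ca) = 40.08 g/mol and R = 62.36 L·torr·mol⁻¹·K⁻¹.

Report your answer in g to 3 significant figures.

0.114 g

P(H2) = 720 − 47.7 = 672.3 torr
n(H2) = PV/RT = (672.3 × 0.08200) / (62.36 × 310.45) = 0.002848 mol
n(Ca) = (1/1) × 0.002848 = 0.002848 mol
m(Ca) = 0.002848 × 40.08 = 0.1141 g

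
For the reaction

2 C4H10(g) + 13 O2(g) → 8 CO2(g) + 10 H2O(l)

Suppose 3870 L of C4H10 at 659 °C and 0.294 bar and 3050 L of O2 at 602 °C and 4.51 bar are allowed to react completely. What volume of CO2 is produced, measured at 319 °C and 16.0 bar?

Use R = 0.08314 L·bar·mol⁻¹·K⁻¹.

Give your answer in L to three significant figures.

181 L

n(C4H10) = PV/RT = (0.294 × 3870) / (0.08314 × 932.15) = 14.68 mol
n(O2) = PV/RT = (4.51 × 3050) / (0.08314 × 875.15) = 189.1 mol
For 14.68 mol C4H10, stoichiometry requires (13/2) × 14.68 = 95.42 mol O2; 189.1 mol is available, so C4H10 is limiting.
n(CO2) = (8/2) × 14.68 = 58.72 mol
V(CO2) = nRT/P = 58.72 × 0.08314 × 592.15 / 16.0 = 180.7 L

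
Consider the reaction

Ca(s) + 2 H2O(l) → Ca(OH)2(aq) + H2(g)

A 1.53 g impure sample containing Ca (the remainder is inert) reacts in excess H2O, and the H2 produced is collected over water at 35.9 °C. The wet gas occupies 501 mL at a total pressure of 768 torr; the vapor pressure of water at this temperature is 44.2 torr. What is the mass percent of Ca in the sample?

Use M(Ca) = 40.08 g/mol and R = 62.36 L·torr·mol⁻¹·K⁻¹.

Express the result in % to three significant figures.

P(H2) = 768 − 44.2 = 723.8 torr
n(H2) = PV/RT = (723.8 × 0.5010) / (62.36 × 309.05) = 0.01882 mol
n(Ca) = (1/1) × 0.01882 = 0.01882 mol
m(Ca) = 0.01882 × 40.08 = 0.7543 g
%Ca = 0.7543 / 1.53 × 100 = 49.30%

49.3 %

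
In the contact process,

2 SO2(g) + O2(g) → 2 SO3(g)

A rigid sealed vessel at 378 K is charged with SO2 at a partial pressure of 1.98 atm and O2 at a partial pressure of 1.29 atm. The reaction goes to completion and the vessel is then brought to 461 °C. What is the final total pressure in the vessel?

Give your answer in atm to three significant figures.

4.43 atm

Because the vessel is rigid and T is held at 378 K, work the stoichiometry in partial pressures (P_i = n_iRT/V).
P(O2) required for 1.98 atm of SO2 = (1/2) × 1.98 = 0.9900 atm; available 1.29 atm, so SO2 is limiting.
P(O2) remaining = 1.29 − (1/2) × 1.98 = 0.3000 atm
P(gaseous products) = (2)/2 × 1.98 = 1.980 atm
P_total at 378 K = 0.3000 + 1.980 = 2.280 atm
Scaling to 461 °C: P = 2.280 × 734.15/378 = 4.428 atm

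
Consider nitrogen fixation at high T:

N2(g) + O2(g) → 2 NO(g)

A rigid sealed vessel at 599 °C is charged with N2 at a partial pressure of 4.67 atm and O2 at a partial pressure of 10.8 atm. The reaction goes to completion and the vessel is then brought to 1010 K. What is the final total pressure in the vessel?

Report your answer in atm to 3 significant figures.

17.9 atm

Because the vessel is rigid and T is held at 599 °C, work the stoichiometry in partial pressures (P_i = n_iRT/V).
P(O2) required for 4.67 atm of N2 = (1/1) × 4.67 = 4.670 atm; available 10.8 atm, so N2 is limiting.
P(O2) remaining = 10.8 − (1/1) × 4.67 = 6.130 atm
P(gaseous products) = (2)/1 × 4.67 = 9.340 atm
P_total at 599 °C = 6.130 + 9.340 = 15.47 atm
Scaling to 1010 K: P = 15.47 × 1010/872.15 = 17.92 atm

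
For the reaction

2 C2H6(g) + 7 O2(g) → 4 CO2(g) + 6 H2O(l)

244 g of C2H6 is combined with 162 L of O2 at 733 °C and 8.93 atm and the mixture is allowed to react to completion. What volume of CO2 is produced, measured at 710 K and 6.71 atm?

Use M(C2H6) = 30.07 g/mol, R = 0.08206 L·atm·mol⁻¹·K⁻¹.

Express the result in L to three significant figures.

86.9 L

n(C2H6) = 244 / 30.07 = 8.114 mol
n(O2) = PV/RT = (8.93 × 162) / (0.08206 × 1006.15) = 17.52 mol
For 8.114 mol C2H6, stoichiometry requires (7/2) × 8.114 = 28.40 mol O2; 17.52 mol is available, so O2 is limiting.
n(CO2) = (4/7) × 17.52 = 10.01 mol
V(CO2) = nRT/P = 10.01 × 0.08206 × 710 / 6.71 = 86.92 L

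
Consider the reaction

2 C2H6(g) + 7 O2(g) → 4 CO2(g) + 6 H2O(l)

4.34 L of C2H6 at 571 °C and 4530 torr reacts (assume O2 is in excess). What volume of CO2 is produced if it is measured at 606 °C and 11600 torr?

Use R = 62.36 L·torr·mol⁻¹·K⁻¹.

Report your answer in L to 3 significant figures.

n(C2H6) = PV/RT = (4530 × 4.34) / (62.36 × 844.15) = 0.3735 mol
n(CO2) = (4/2) × 0.3735 = 0.7470 mol
V = nRT/P = 0.7470 × 62.36 × 879.15 / 11600 = 3.530 L

3.53 L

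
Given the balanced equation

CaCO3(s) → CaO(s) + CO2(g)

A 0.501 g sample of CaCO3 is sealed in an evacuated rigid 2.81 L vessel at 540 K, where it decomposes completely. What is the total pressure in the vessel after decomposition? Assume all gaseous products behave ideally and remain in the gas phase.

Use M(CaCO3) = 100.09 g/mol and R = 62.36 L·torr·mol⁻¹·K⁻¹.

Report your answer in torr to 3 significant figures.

n(CaCO3) = 0.501 / 100.09 = 0.005005 mol
n(gas produced) = (1/1) × 0.005005 = 0.005005 mol
P = nRT/V = 0.005005 × 62.36 × 540 / 2.81 = 59.98 torr

60.0 torr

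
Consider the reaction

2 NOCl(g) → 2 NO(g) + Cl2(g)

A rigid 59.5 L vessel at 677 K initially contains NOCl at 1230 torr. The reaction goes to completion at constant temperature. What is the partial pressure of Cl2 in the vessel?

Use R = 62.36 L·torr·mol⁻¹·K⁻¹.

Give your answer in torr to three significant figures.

615 torr

n(NOCl)₀ = PV/RT = (1230 × 59.5) / (62.36 × 677) = 1.734 mol
n(Cl2) = (1/2) × 1.734 = 0.8670 mol
P(Cl2) = nRT/V = 0.8670 × 62.36 × 677 / 59.5 = 615.2 torr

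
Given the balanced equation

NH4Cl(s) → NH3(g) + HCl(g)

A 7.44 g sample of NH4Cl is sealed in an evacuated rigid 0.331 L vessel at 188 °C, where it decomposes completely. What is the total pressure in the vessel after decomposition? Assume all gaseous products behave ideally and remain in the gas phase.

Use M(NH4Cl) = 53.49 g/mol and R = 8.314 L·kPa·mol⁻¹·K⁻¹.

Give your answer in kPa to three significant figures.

3220 kPa

n(NH4Cl) = 7.44 / 53.49 = 0.1391 mol
n(gas produced) = (2/1) × 0.1391 = 0.2782 mol
P = nRT/V = 0.2782 × 8.314 × 461.15 / 0.331 = 3222 kPa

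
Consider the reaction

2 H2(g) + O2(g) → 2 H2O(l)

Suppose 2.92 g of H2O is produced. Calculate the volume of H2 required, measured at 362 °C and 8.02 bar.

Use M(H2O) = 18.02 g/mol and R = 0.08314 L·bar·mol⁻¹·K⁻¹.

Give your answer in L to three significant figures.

n(H2O) = 2.920 / 18.02 = 0.1620 mol
n(H2) = (2/2) × 0.1620 = 0.1620 mol
V = nRT/P = 0.1620 × 0.08314 × 635.15 / 8.02 = 1.067 L

1.07 L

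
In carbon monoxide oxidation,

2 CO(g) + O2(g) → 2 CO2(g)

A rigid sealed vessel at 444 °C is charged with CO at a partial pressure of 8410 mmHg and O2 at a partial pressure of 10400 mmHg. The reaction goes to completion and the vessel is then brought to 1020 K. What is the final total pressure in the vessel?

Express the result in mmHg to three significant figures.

20800 mmHg

At constant V, partial pressures at 444 °C are proportional to moles, so apply stoichiometry directly to pressures.
P(O2) required for 8410 mmHg of CO = (1/2) × 8410 = 4205 mmHg; available 10400 mmHg, so CO is limiting.
P(O2) remaining = 10400 − (1/2) × 8410 = 6195 mmHg
P(gaseous products) = (2)/2 × 8410 = 8410 mmHg
P_total at 444 °C = 6195 + 8410 = 14600 mmHg
Scaling to 1020 K: P = 14600 × 1020/717.15 = 20770 mmHg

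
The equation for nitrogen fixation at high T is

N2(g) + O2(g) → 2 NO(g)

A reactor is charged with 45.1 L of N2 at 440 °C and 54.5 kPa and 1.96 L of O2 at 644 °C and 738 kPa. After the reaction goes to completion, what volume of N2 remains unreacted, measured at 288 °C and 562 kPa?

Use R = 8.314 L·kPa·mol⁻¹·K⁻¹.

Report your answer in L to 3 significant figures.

n(N2) = PV/RT = (54.5 × 45.1) / (8.314 × 713.15) = 0.4146 mol
n(O2) = PV/RT = (738 × 1.96) / (8.314 × 917.15) = 0.1897 mol
For 0.4146 mol N2, stoichiometry requires (1/1) × 0.4146 = 0.4146 mol O2; 0.1897 mol is available, so O2 is limiting.
n(N2) consumed = (1/1) × 0.1897 = 0.1897 mol; remaining = 0.4146 − 0.1897 = 0.2249 mol
V(N2) = nRT/P = 0.2249 × 8.314 × 561.15 / 562 = 1.867 L

1.87 L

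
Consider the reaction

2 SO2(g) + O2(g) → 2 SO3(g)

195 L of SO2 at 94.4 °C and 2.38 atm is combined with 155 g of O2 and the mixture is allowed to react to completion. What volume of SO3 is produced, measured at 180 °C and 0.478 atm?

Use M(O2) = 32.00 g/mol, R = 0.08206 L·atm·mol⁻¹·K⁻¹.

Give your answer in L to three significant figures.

n(SO2) = PV/RT = (2.38 × 195) / (0.08206 × 367.55) = 15.39 mol
n(O2) = 155 / 32.00 = 4.844 mol
For 15.39 mol SO2, stoichiometry requires (1/2) × 15.39 = 7.695 mol O2; 4.844 mol is available, so O2 is limiting.
n(SO3) = (2/1) × 4.844 = 9.688 mol
V(SO3) = nRT/P = 9.688 × 0.08206 × 453.15 / 0.478 = 753.7 L

754 L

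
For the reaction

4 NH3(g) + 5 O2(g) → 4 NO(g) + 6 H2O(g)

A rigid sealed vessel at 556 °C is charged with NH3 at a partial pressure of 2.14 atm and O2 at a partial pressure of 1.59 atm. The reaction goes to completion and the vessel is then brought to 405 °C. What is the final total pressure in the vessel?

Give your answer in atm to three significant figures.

With V and T fixed, P_i ∝ n_i, so the mole ratios apply directly to partial pressures at 556 °C.
P(O2) required for 2.14 atm of NH3 = (5/4) × 2.14 = 2.675 atm; available 1.59 atm, so O2 is limiting.
P(NH3) remaining = 2.14 − (4/5) × 1.59 = 0.8680 atm
P(gaseous products) = (4+6)/5 × 1.59 = 3.180 atm
P_total at 556 °C = 0.8680 + 3.180 = 4.048 atm
Scaling to 405 °C: P = 4.048 × 678.15/829.15 = 3.311 atm

3.31 atm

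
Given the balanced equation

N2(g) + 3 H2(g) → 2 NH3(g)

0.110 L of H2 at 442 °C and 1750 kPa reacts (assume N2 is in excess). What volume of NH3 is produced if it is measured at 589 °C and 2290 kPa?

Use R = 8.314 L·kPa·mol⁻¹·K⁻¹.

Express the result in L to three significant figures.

n(H2) = PV/RT = (1750 × 0.110) / (8.314 × 715.15) = 0.03238 mol
n(NH3) = (2/3) × 0.03238 = 0.02159 mol
V = nRT/P = 0.02159 × 8.314 × 862.15 / 2290 = 0.06758 L

0.0676 L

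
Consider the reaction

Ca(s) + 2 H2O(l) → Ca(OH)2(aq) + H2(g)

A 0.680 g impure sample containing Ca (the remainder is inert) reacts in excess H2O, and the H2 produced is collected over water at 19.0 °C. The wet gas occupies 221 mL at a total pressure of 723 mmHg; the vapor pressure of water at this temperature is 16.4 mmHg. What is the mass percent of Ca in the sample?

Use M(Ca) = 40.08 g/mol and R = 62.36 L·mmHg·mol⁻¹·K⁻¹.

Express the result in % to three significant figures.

P(H2) = 723 − 16.4 = 706.6 mmHg
n(H2) = PV/RT = (706.6 × 0.2210) / (62.36 × 292.15) = 0.008571 mol
n(Ca) = (1/1) × 0.008571 = 0.008571 mol
m(Ca) = 0.008571 × 40.08 = 0.3435 g
%Ca = 0.3435 / 0.680 × 100 = 50.51%

50.5 %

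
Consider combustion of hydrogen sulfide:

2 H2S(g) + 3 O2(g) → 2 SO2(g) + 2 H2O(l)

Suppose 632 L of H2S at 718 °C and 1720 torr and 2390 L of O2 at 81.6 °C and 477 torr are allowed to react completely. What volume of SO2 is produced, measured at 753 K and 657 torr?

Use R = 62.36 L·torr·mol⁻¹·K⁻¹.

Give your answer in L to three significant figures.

1260 L

n(H2S) = PV/RT = (1720 × 632) / (62.36 × 991.15) = 17.59 mol
n(O2) = PV/RT = (477 × 2390) / (62.36 × 354.75) = 51.53 mol
For 17.59 mol H2S, stoichiometry requires (3/2) × 17.59 = 26.38 mol O2; 51.53 mol is available, so H2S is limiting.
n(SO2) = (2/2) × 17.59 = 17.59 mol
V(SO2) = nRT/P = 17.59 × 62.36 × 753 / 657 = 1257 L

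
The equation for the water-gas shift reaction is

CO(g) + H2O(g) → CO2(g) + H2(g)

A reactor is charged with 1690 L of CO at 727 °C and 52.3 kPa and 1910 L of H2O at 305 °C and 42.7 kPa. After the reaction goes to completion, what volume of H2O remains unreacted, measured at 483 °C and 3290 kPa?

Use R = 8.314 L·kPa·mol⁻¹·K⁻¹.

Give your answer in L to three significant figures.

n(CO) = PV/RT = (52.3 × 1690) / (8.314 × 1000.15) = 10.63 mol
n(H2O) = PV/RT = (42.7 × 1910) / (8.314 × 578.15) = 16.97 mol
For 10.63 mol CO, stoichiometry requires (1/1) × 10.63 = 10.63 mol H2O; 16.97 mol is available, so CO is limiting.
n(H2O) consumed = (1/1) × 10.63 = 10.63 mol; remaining = 16.97 − 10.63 = 6.340 mol
V(H2O) = nRT/P = 6.340 × 8.314 × 756.15 / 3290 = 12.11 L

12.1 L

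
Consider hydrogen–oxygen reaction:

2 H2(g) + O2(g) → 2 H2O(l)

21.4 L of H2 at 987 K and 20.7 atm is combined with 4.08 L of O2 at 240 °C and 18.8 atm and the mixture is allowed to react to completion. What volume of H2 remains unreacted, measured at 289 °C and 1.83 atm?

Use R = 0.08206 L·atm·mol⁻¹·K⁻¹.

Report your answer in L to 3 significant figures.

n(H2) = PV/RT = (20.7 × 21.4) / (0.08206 × 987) = 5.469 mol
n(O2) = PV/RT = (18.8 × 4.08) / (0.08206 × 513.15) = 1.822 mol
For 5.469 mol H2, stoichiometry requires (1/2) × 5.469 = 2.735 mol O2; 1.822 mol is available, so O2 is limiting.
n(H2) consumed = (2/1) × 1.822 = 3.644 mol; remaining = 5.469 − 3.644 = 1.825 mol
V(H2) = nRT/P = 1.825 × 0.08206 × 562.15 / 1.83 = 46.00 L

46.0 L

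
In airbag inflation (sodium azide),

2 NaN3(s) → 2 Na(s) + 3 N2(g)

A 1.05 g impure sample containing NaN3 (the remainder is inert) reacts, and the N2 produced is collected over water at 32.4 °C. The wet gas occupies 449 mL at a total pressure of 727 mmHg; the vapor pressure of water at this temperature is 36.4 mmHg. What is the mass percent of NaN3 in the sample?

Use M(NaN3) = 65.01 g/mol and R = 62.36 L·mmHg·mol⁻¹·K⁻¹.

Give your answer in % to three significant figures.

67.2 %

P(N2) = 727 − 36.4 = 690.6 mmHg
n(N2) = PV/RT = (690.6 × 0.4490) / (62.36 × 305.55) = 0.01627 mol
n(NaN3) = (2/3) × 0.01627 = 0.01085 mol
m(NaN3) = 0.01085 × 65.01 = 0.7054 g
%NaN3 = 0.7054 / 1.05 × 100 = 67.18%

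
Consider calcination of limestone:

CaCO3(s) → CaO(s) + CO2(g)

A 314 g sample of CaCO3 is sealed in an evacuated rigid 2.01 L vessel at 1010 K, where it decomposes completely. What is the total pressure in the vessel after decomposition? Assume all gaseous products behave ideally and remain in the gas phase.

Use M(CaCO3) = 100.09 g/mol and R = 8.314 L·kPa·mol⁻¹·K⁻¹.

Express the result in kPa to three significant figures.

13100 kPa

n(CaCO3) = 314 / 100.09 = 3.137 mol
n(gas produced) = (1/1) × 3.137 = 3.137 mol
P = nRT/V = 3.137 × 8.314 × 1010 / 2.01 = 13110 kPa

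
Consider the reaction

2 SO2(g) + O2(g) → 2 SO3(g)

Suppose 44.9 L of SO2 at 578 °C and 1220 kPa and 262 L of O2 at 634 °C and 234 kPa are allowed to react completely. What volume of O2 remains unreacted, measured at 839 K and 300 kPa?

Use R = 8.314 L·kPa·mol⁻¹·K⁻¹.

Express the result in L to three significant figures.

n(SO2) = PV/RT = (1220 × 44.9) / (8.314 × 851.15) = 7.741 mol
n(O2) = PV/RT = (234 × 262) / (8.314 × 907.15) = 8.129 mol
For 7.741 mol SO2, stoichiometry requires (1/2) × 7.741 = 3.870 mol O2; 8.129 mol is available, so SO2 is limiting.
n(O2) consumed = (1/2) × 7.741 = 3.870 mol; remaining = 8.129 − 3.870 = 4.259 mol
V(O2) = nRT/P = 4.259 × 8.314 × 839 / 300 = 99.03 L

99.0 L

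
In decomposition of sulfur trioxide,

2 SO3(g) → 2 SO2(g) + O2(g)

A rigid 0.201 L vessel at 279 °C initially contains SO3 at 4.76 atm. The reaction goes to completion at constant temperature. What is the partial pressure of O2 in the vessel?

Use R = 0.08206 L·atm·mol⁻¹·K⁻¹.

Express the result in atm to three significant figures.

2.38 atm

n(SO3)₀ = PV/RT = (4.76 × 0.201) / (0.08206 × 552.15) = 0.02112 mol
n(O2) = (1/2) × 0.02112 = 0.01056 mol
P(O2) = nRT/V = 0.01056 × 0.08206 × 552.15 / 0.201 = 2.380 atm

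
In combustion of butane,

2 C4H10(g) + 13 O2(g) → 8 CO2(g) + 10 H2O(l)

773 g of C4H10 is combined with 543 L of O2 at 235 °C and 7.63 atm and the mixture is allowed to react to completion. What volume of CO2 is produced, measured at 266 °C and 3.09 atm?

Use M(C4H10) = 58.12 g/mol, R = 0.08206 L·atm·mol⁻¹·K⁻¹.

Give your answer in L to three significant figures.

762 L

n(C4H10) = 773 / 58.12 = 13.30 mol
n(O2) = PV/RT = (7.63 × 543) / (0.08206 × 508.15) = 99.36 mol
For 13.30 mol C4H10, stoichiometry requires (13/2) × 13.30 = 86.45 mol O2; 99.36 mol is available, so C4H10 is limiting.
n(CO2) = (8/2) × 13.30 = 53.20 mol
V(CO2) = nRT/P = 53.20 × 0.08206 × 539.15 / 3.09 = 761.7 L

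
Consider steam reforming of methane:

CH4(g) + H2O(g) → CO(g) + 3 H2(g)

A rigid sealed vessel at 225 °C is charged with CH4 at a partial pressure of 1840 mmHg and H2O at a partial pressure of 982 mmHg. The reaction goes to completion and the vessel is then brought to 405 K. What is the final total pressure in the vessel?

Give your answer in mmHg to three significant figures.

With V and T fixed, P_i ∝ n_i, so the mole ratios apply directly to partial pressures at 225 °C.
P(H2O) required for 1840 mmHg of CH4 = (1/1) × 1840 = 1840 mmHg; available 982 mmHg, so H2O is limiting.
P(CH4) remaining = 1840 − (1/1) × 982 = 858.0 mmHg
P(gaseous products) = (1+3)/1 × 982 = 3928 mmHg
P_total at 225 °C = 858.0 + 3928 = 4786 mmHg
Scaling to 405 K: P = 4786 × 405/498.15 = 3891 mmHg

3890 mmHg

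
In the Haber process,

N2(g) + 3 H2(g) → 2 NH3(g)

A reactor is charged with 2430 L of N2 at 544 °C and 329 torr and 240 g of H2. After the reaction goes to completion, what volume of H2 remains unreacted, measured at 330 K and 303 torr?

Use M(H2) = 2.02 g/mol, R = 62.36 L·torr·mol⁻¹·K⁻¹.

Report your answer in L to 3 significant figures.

n(N2) = PV/RT = (329 × 2430) / (62.36 × 817.15) = 15.69 mol
n(H2) = 240 / 2.02 = 118.8 mol
For 15.69 mol N2, stoichiometry requires (3/1) × 15.69 = 47.07 mol H2; 118.8 mol is available, so N2 is limiting.
n(H2) consumed = (3/1) × 15.69 = 47.07 mol; remaining = 118.8 − 47.07 = 71.73 mol
V(H2) = nRT/P = 71.73 × 62.36 × 330 / 303 = 4872 L

4870 L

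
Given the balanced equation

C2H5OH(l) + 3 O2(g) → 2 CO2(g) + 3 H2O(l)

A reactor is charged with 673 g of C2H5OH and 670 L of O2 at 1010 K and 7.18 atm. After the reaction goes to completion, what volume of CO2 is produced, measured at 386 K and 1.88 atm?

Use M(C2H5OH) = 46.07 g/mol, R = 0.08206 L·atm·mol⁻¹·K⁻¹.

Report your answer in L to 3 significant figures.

n(C2H5OH) = 673 / 46.07 = 14.61 mol
n(O2) = PV/RT = (7.18 × 670) / (0.08206 × 1010) = 58.04 mol
For 14.61 mol C2H5OH, stoichiometry requires (3/1) × 14.61 = 43.83 mol O2; 58.04 mol is available, so C2H5OH is limiting.
n(CO2) = (2/1) × 14.61 = 29.22 mol
V(CO2) = nRT/P = 29.22 × 0.08206 × 386 / 1.88 = 492.3 L

492 L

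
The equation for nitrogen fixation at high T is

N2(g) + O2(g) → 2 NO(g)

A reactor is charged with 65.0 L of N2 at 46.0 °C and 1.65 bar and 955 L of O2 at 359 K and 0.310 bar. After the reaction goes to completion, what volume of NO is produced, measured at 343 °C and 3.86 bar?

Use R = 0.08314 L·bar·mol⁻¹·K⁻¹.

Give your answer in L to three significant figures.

n(N2) = PV/RT = (1.65 × 65.0) / (0.08314 × 319.15) = 4.042 mol
n(O2) = PV/RT = (0.310 × 955) / (0.08314 × 359) = 9.919 mol
For 4.042 mol N2, stoichiometry requires (1/1) × 4.042 = 4.042 mol O2; 9.919 mol is available, so N2 is limiting.
n(NO) = (2/1) × 4.042 = 8.084 mol
V(NO) = nRT/P = 8.084 × 0.08314 × 616.15 / 3.86 = 107.3 L

107 L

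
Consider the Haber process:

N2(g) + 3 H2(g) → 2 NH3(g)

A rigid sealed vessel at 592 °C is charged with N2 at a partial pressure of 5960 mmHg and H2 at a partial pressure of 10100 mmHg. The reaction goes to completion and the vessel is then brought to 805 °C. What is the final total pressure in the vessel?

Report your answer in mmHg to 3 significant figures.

At constant V, partial pressures at 592 °C are proportional to moles, so apply stoichiometry directly to pressures.
P(H2) required for 5960 mmHg of N2 = (3/1) × 5960 = 17880 mmHg; available 10100 mmHg, so H2 is limiting.
P(N2) remaining = 5960 − (1/3) × 10100 = 2593 mmHg
P(gaseous products) = (2)/3 × 10100 = 6733 mmHg
P_total at 592 °C = 2593 + 6733 = 9326 mmHg
Scaling to 805 °C: P = 9326 × 1078.15/865.15 = 11620 mmHg

11600 mmHg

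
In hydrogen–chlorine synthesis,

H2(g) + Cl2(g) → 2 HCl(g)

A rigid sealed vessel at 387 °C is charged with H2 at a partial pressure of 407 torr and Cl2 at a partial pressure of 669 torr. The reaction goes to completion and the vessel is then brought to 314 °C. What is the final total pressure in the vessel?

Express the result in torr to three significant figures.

957 torr

With V and T fixed, P_i ∝ n_i, so the mole ratios apply directly to partial pressures at 387 °C.
P(Cl2) required for 407 torr of H2 = (1/1) × 407 = 407.0 torr; available 669 torr, so H2 is limiting.
P(Cl2) remaining = 669 − (1/1) × 407 = 262.0 torr
P(gaseous products) = (2)/1 × 407 = 814.0 torr
P_total at 387 °C = 262.0 + 814.0 = 1076 torr
Scaling to 314 °C: P = 1076 × 587.15/660.15 = 957.0 torr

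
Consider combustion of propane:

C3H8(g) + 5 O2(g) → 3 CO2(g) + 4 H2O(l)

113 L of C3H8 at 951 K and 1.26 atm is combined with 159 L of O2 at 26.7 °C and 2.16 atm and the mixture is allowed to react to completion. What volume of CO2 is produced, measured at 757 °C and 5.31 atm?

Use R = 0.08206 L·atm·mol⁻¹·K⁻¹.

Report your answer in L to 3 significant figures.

n(C3H8) = PV/RT = (1.26 × 113) / (0.08206 × 951) = 1.824 mol
n(O2) = PV/RT = (2.16 × 159) / (0.08206 × 299.85) = 13.96 mol
For 1.824 mol C3H8, stoichiometry requires (5/1) × 1.824 = 9.120 mol O2; 13.96 mol is available, so C3H8 is limiting.
n(CO2) = (3/1) × 1.824 = 5.472 mol
V(CO2) = nRT/P = 5.472 × 0.08206 × 1030.15 / 5.31 = 87.11 L

87.1 L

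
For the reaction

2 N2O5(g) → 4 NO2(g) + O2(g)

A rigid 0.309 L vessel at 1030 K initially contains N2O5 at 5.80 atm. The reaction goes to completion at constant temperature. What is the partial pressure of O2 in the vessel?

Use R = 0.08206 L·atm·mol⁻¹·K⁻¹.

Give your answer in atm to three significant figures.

2.90 atm

n(N2O5)₀ = PV/RT = (5.80 × 0.309) / (0.08206 × 1030) = 0.02120 mol
n(O2) = (1/2) × 0.02120 = 0.01060 mol
P(O2) = nRT/V = 0.01060 × 0.08206 × 1030 / 0.309 = 2.899 atm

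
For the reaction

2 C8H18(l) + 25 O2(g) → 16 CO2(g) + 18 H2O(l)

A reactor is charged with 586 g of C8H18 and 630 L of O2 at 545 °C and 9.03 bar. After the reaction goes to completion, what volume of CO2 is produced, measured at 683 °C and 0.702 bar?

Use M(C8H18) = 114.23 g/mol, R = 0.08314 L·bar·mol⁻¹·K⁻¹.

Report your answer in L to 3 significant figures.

4650 L

n(C8H18) = 586 / 114.23 = 5.130 mol
n(O2) = PV/RT = (9.03 × 630) / (0.08314 × 818.15) = 83.63 mol
For 5.130 mol C8H18, stoichiometry requires (25/2) × 5.130 = 64.12 mol O2; 83.63 mol is available, so C8H18 is limiting.
n(CO2) = (16/2) × 5.130 = 41.04 mol
V(CO2) = nRT/P = 41.04 × 0.08314 × 956.15 / 0.702 = 4647 L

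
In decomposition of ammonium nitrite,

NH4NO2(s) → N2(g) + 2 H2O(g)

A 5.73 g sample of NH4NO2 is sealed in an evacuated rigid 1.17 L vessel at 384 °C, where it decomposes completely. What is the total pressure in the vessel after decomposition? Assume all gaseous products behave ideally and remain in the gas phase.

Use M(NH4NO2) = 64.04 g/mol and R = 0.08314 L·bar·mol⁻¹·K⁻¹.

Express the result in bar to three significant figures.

12.5 bar

n(NH4NO2) = 5.73 / 64.04 = 0.08948 mol
n(gas produced) = (3/1) × 0.08948 = 0.2684 mol
P = nRT/V = 0.2684 × 0.08314 × 657.15 / 1.17 = 12.53 bar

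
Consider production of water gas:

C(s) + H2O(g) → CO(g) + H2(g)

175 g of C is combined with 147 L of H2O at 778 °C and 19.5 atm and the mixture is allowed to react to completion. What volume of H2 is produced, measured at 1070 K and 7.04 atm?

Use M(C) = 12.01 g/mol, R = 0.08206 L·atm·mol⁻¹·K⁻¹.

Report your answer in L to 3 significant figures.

n(C) = 175 / 12.01 = 14.57 mol
n(H2O) = PV/RT = (19.5 × 147) / (0.08206 × 1051.15) = 33.23 mol
For 14.57 mol C, stoichiometry requires (1/1) × 14.57 = 14.57 mol H2O; 33.23 mol is available, so C is limiting.
n(H2) = (1/1) × 14.57 = 14.57 mol
V(H2) = nRT/P = 14.57 × 0.08206 × 1070 / 7.04 = 181.7 L

182 L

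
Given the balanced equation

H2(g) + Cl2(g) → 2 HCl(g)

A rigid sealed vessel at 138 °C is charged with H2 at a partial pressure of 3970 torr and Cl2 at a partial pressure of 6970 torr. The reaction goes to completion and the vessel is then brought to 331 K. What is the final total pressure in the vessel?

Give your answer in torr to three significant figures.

8810 torr

With V and T fixed, P_i ∝ n_i, so the mole ratios apply directly to partial pressures at 138 °C.
P(Cl2) required for 3970 torr of H2 = (1/1) × 3970 = 3970 torr; available 6970 torr, so H2 is limiting.
P(Cl2) remaining = 6970 − (1/1) × 3970 = 3000 torr
P(gaseous products) = (2)/1 × 3970 = 7940 torr
P_total at 138 °C = 3000 + 7940 = 10940 torr
Scaling to 331 K: P = 10940 × 331/411.15 = 8807 torr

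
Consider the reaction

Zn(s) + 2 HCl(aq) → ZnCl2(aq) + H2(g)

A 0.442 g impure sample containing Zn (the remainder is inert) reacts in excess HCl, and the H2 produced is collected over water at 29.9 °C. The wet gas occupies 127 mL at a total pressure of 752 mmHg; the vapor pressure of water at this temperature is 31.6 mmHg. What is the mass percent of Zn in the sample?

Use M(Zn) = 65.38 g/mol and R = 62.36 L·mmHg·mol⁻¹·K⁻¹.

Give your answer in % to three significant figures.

P(H2) = 752 − 31.6 = 720.4 mmHg
n(H2) = PV/RT = (720.4 × 0.1270) / (62.36 × 303.05) = 0.004841 mol
n(Zn) = (1/1) × 0.004841 = 0.004841 mol
m(Zn) = 0.004841 × 65.38 = 0.3165 g
%Zn = 0.3165 / 0.442 × 100 = 71.61%

71.6 %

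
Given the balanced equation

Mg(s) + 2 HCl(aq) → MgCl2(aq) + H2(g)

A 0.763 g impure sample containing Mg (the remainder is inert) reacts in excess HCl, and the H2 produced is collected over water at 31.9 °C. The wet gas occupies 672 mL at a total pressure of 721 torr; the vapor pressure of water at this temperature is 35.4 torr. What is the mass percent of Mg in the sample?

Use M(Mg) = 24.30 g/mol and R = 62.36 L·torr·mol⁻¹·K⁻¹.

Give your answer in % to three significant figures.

P(H2) = 721 − 35.4 = 685.6 torr
n(H2) = PV/RT = (685.6 × 0.6720) / (62.36 × 305.05) = 0.02422 mol
n(Mg) = (1/1) × 0.02422 = 0.02422 mol
m(Mg) = 0.02422 × 24.30 = 0.5885 g
%Mg = 0.5885 / 0.763 × 100 = 77.13%

77.1 %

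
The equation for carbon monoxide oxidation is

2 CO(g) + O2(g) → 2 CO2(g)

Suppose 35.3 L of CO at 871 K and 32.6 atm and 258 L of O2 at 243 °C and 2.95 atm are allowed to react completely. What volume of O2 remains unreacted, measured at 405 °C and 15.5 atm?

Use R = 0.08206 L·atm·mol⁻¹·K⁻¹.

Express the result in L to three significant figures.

35.6 L

n(CO) = PV/RT = (32.6 × 35.3) / (0.08206 × 871) = 16.10 mol
n(O2) = PV/RT = (2.95 × 258) / (0.08206 × 516.15) = 17.97 mol
For 16.10 mol CO, stoichiometry requires (1/2) × 16.10 = 8.050 mol O2; 17.97 mol is available, so CO is limiting.
n(O2) consumed = (1/2) × 16.10 = 8.050 mol; remaining = 17.97 − 8.050 = 9.920 mol
V(O2) = nRT/P = 9.920 × 0.08206 × 678.15 / 15.5 = 35.62 L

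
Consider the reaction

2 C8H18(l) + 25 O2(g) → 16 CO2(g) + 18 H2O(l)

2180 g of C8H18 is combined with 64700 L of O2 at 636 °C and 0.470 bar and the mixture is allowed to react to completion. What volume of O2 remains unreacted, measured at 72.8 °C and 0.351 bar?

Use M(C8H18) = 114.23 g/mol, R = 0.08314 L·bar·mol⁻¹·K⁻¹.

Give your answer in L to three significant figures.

13400 L

n(C8H18) = 2180 / 114.23 = 19.08 mol
n(O2) = PV/RT = (0.470 × 64700) / (0.08314 × 909.15) = 402.3 mol
For 19.08 mol C8H18, stoichiometry requires (25/2) × 19.08 = 238.5 mol O2; 402.3 mol is available, so C8H18 is limiting.
n(O2) consumed = (25/2) × 19.08 = 238.5 mol; remaining = 402.3 − 238.5 = 163.8 mol
V(O2) = nRT/P = 163.8 × 0.08314 × 345.95 / 0.351 = 13420 L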